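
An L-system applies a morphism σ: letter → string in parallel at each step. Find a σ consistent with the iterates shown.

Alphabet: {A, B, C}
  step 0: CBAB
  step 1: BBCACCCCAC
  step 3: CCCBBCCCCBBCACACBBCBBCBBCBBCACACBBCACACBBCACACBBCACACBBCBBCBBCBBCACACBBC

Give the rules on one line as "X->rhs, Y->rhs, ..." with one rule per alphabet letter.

A->CCC, B->AC, C->BBC

  step 0 ⇒ step 1: CBAB ⇒ BBC·AC·CCC·AC
    A ↦ CCC
    B ↦ AC
    C ↦ BBC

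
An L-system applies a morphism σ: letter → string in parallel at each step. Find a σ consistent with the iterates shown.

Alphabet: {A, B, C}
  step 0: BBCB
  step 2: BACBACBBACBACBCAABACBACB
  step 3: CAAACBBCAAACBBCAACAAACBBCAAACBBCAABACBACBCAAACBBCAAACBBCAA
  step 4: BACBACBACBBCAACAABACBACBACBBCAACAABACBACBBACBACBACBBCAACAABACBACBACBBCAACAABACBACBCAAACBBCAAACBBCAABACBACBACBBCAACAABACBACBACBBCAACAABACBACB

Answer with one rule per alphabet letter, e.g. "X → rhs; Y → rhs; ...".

  step 3 ⇒ step 4: CAAACBBCAAACBBCAACAAACBBCAAACBBCAABACBACBCAAACBBCAAACBBCAA ⇒ B·ACB·ACB·ACB·B·CAA·CAA·B·ACB·ACB·ACB·B·CAA·CAA·B·ACB·ACB·B·ACB·ACB·ACB·B·CAA·CAA·B·ACB·ACB·ACB·B·CAA·CAA·B·ACB·ACB·CAA·ACB·B·CAA·ACB·B·CAA·B·ACB·ACB·ACB·B·CAA·CAA·B·ACB·ACB·ACB·B·CAA·CAA·B·ACB·ACB
    A ↦ ACB
    B ↦ CAA
    C ↦ B

A->ACB, B->CAA, C->B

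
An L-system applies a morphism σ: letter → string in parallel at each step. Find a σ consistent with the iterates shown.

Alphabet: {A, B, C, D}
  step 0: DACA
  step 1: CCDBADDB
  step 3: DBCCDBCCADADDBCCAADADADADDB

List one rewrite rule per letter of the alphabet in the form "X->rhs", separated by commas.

  step 0 ⇒ step 1: DACA ⇒ CC·DB·AD·DB
    A ↦ DB
    C ↦ AD
    D ↦ CC
    B ↦ A  (constrained at step 1)

A->DB, B->A, C->AD, D->CC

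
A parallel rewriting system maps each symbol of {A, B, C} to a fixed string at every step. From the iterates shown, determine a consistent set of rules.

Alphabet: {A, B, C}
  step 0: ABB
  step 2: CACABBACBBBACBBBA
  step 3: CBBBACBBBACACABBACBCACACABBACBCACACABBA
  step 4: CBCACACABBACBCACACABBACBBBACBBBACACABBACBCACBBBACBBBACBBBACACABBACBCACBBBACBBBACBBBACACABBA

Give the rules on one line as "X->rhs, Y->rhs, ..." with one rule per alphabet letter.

  step 3 ⇒ step 4: CBBBACBBBACACABBACBCACACABBACBCACACABBA ⇒ CB·CA·CA·CA·BBA·CB·CA·CA·CA·BBA·CB·BBA·CB·BBA·CA·CA·BBA·CB·CA·CB·BBA·CB·BBA·CB·BBA·CA·CA·BBA·CB·CA·CB·BBA·CB·BBA·CB·BBA·CA·CA·BBA
    A ↦ BBA
    B ↦ CA
    C ↦ CB

A->BBA, B->CA, C->CB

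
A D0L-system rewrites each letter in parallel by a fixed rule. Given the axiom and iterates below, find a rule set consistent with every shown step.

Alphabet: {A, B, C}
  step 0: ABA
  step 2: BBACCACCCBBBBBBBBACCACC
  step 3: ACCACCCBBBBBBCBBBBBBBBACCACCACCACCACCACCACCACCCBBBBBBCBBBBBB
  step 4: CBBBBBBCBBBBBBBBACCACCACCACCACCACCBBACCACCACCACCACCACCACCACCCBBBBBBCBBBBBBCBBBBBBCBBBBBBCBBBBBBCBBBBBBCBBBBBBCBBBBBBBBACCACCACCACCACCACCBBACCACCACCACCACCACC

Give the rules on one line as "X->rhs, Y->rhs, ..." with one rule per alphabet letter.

  step 3 ⇒ step 4: ACCACCCBBBBBBCBBBBBBBBACCACCACCACCACCACCACCACCCBBBBBBCBBBBBB ⇒ CBB·BB·BB·CBB·BB·BB·BB·ACC·ACC·ACC·ACC·ACC·ACC·BB·ACC·ACC·ACC·ACC·ACC·ACC·ACC·ACC·CBB·BB·BB·CBB·BB·BB·CBB·BB·BB·CBB·BB·BB·CBB·BB·BB·CBB·BB·BB·CBB·BB·BB·CBB·BB·BB·BB·ACC·ACC·ACC·ACC·ACC·ACC·BB·ACC·ACC·ACC·ACC·ACC·ACC
    A ↦ CBB
    B ↦ ACC
    C ↦ BB

A->CBB, B->ACC, C->BB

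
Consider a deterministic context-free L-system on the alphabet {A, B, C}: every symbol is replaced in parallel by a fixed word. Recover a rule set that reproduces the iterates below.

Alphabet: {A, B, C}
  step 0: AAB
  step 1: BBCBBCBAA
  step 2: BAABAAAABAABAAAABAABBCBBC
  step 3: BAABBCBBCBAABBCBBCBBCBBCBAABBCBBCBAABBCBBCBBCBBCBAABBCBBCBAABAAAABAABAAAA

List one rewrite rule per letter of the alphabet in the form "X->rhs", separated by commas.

A->BBC, B->BAA, C->AA

  step 2 ⇒ step 3: BAABAAAABAABAAAABAABBCBBC ⇒ BAA·BBC·BBC·BAA·BBC·BBC·BBC·BBC·BAA·BBC·BBC·BAA·BBC·BBC·BBC·BBC·BAA·BBC·BBC·BAA·BAA·AA·BAA·BAA·AA
    A ↦ BBC
    B ↦ BAA
    C ↦ AA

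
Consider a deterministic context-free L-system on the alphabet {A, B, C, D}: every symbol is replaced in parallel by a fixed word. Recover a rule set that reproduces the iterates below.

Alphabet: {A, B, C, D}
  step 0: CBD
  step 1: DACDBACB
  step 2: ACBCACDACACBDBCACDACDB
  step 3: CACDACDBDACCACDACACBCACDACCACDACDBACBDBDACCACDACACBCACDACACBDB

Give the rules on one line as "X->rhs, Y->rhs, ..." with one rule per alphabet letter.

A->CAC, B->DB, C->DAC, D->ACB

  step 2 ⇒ step 3: ACBCACDACACBDBCACDACDB ⇒ CAC·DAC·DB·DAC·CAC·DAC·ACB·CAC·DAC·CAC·DAC·DB·ACB·DB·DAC·CAC·DAC·ACB·CAC·DAC·ACB·DB
    A ↦ CAC
    B ↦ DB
    C ↦ DAC
    D ↦ ACB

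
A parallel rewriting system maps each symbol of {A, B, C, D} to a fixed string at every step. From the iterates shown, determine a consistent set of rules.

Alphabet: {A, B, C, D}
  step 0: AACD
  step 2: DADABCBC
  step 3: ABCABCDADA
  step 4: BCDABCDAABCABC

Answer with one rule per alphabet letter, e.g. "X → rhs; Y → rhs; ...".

  step 3 ⇒ step 4: ABCABCDADA ⇒ BC·D·A·BC·D·A·A·BC·A·BC
    A ↦ BC
    B ↦ D
    C ↦ A
    D ↦ A

A->BC, B->D, C->A, D->A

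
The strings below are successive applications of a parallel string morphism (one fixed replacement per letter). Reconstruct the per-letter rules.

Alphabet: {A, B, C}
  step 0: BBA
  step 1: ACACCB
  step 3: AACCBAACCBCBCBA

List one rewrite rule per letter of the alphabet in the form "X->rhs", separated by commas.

  step 0 ⇒ step 1: BBA ⇒ AC·AC·CB
    A ↦ CB
    B ↦ AC
    C ↦ A  (constrained at step 1)

A->CB, B->AC, C->A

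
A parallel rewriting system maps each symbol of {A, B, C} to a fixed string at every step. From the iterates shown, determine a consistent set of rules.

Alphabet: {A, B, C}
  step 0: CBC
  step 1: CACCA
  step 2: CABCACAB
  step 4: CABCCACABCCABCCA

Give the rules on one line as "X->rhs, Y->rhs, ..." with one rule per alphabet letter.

  step 1 ⇒ step 2: CACCA ⇒ CA·B·CA·CA·B
    A ↦ B
    C ↦ CA
  step 0 ⇒ step 1: CBC ⇒ CA·C·CA
    B ↦ C

A->B, B->C, C->CA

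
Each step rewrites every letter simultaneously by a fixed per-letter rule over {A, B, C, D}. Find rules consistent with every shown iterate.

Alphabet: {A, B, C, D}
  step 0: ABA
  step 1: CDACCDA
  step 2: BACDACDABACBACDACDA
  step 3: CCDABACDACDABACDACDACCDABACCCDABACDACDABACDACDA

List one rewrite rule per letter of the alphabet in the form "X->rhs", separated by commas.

A->CDA, B->C, C->BAC, D->DA

  step 2 ⇒ step 3: BACDACDABACBACDACDA ⇒ C·CDA·BAC·DA·CDA·BAC·DA·CDA·C·CDA·BAC·C·CDA·BAC·DA·CDA·BAC·DA·CDA
    A ↦ CDA
    B ↦ C
    C ↦ BAC
    D ↦ DA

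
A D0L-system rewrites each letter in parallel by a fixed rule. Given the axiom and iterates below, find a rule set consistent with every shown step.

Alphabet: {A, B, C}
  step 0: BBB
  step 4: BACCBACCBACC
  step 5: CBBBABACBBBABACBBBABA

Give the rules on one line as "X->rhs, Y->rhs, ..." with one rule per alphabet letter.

  step 4 ⇒ step 5: BACCBACCBACC ⇒ C·BB·BA·BA·C·BB·BA·BA·C·BB·BA·BA
    A ↦ BB
    B ↦ C
    C ↦ BA

A->BB, B->C, C->BA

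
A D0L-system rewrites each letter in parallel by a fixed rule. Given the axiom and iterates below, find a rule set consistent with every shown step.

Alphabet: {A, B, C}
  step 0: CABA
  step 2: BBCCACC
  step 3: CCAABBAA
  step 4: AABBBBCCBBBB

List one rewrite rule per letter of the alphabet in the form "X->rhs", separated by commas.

  step 3 ⇒ step 4: CCAABBAA ⇒ A·A·BB·BB·C·C·BB·BB
    A ↦ BB
    B ↦ C
    C ↦ A

A->BB, B->C, C->A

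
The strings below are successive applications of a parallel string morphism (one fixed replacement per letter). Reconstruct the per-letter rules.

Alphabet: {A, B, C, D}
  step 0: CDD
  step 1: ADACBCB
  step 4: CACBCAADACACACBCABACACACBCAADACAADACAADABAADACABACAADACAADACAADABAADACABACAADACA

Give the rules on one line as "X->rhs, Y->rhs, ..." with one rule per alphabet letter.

A->CA, B->BA, C->ADA, D->CB

  step 0 ⇒ step 1: CDD ⇒ ADA·CB·CB
    C ↦ ADA
    D ↦ CB
    A ↦ CA  (constrained at step 1)
    B ↦ BA  (constrained at step 1)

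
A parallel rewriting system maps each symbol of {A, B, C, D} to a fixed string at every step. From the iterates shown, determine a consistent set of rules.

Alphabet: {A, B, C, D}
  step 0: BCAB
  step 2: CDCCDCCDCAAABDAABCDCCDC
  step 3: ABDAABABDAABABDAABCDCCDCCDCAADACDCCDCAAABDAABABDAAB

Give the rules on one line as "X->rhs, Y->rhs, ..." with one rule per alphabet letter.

  step 2 ⇒ step 3: CDCCDCCDCAAABDAABCDCCDC ⇒ AB·DA·AB·AB·DA·AB·AB·DA·AB·CDC·CDC·CDC·AA·DA·CDC·CDC·AA·AB·DA·AB·AB·DA·AB
    A ↦ CDC
    B ↦ AA
    C ↦ AB
    D ↦ DA

A->CDC, B->AA, C->AB, D->DA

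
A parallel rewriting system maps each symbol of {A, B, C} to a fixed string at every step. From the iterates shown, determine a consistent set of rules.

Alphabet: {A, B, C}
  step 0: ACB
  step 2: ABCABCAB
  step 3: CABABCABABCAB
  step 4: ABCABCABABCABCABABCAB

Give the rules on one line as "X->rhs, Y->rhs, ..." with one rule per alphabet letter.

A->C, B->AB, C->AB

  step 3 ⇒ step 4: CABABCABABCAB ⇒ AB·C·AB·C·AB·AB·C·AB·C·AB·AB·C·AB
    A ↦ C
    B ↦ AB
    C ↦ AB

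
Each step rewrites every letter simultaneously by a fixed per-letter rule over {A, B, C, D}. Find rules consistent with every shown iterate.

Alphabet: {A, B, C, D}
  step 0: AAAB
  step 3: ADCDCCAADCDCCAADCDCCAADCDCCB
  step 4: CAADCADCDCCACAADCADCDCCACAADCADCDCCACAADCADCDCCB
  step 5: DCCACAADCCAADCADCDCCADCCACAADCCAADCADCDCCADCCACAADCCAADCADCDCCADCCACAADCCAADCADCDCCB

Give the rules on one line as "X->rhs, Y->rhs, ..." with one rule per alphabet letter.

A->CA, B->CB, C->DC, D->A

  step 4 ⇒ step 5: CAADCADCDCCACAADCADCDCCACAADCADCDCCACAADCADCDCCB ⇒ DC·CA·CA·A·DC·CA·A·DC·A·DC·DC·CA·DC·CA·CA·A·DC·CA·A·DC·A·DC·DC·CA·DC·CA·CA·A·DC·CA·A·DC·A·DC·DC·CA·DC·CA·CA·A·DC·CA·A·DC·A·DC·DC·CB
    A ↦ CA
    B ↦ CB
    C ↦ DC
    D ↦ A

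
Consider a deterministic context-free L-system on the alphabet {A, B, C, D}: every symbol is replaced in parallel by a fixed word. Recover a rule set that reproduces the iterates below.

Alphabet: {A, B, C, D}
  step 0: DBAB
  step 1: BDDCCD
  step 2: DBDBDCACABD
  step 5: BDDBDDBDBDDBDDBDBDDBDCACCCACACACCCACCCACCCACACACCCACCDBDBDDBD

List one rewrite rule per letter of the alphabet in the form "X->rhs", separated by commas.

A->CC, B->D, C->CA, D->BD

  step 1 ⇒ step 2: BDDCCD ⇒ D·BD·BD·CA·CA·BD
    B ↦ D
    C ↦ CA
    D ↦ BD
  step 0 ⇒ step 1: DBAB ⇒ BD·D·CC·D
    A ↦ CC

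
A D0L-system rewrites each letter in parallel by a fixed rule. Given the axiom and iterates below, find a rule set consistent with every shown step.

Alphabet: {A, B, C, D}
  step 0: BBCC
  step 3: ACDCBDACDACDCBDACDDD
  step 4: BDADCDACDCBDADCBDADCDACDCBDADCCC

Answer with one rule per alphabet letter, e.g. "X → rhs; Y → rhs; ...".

  step 3 ⇒ step 4: ACDCBDACDACDCBDACDDD ⇒ BDA·D·C·D·ACD·C·BDA·D·C·BDA·D·C·D·ACD·C·BDA·D·C·C·C
    A ↦ BDA
    B ↦ ACD
    C ↦ D
    D ↦ C

A->BDA, B->ACD, C->D, D->C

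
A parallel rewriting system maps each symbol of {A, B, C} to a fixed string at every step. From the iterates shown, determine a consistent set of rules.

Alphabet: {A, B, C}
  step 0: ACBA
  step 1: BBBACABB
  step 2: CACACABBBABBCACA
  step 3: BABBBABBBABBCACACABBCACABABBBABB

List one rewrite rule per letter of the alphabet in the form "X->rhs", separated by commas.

A->BB, B->CA, C->BA

  step 2 ⇒ step 3: CACACABBBABBCACA ⇒ BA·BB·BA·BB·BA·BB·CA·CA·CA·BB·CA·CA·BA·BB·BA·BB
    A ↦ BB
    B ↦ CA
    C ↦ BA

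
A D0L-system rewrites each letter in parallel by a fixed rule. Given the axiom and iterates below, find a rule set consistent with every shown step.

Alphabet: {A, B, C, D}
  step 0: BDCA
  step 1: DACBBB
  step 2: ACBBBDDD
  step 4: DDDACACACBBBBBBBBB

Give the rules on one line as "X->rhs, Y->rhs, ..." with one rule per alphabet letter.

  step 1 ⇒ step 2: DACBBB ⇒ AC·B·BB·D·D·D
    A ↦ B
    B ↦ D
    C ↦ BB
    D ↦ AC

A->B, B->D, C->BB, D->AC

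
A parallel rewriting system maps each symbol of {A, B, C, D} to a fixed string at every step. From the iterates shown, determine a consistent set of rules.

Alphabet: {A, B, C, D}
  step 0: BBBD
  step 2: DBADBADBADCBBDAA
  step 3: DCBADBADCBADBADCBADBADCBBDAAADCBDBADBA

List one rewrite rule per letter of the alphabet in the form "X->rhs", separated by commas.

A->DBA, B->A, C->BDA, D->DCB

  step 2 ⇒ step 3: DBADBADBADCBBDAA ⇒ DCB·A·DBA·DCB·A·DBA·DCB·A·DBA·DCB·BDA·A·A·DCB·DBA·DBA
    A ↦ DBA
    B ↦ A
    C ↦ BDA
    D ↦ DCB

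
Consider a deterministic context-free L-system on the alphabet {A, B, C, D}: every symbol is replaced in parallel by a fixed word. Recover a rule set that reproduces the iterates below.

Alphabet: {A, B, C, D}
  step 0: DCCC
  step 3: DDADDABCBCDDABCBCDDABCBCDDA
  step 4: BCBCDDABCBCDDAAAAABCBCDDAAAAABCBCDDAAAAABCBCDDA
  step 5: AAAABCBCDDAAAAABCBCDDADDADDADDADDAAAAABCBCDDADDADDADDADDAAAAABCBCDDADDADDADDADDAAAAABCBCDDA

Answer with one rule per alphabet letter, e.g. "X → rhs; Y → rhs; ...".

A->DDA, B->A, C->A, D->BC

  step 4 ⇒ step 5: BCBCDDABCBCDDAAAAABCBCDDAAAAABCBCDDAAAAABCBCDDA ⇒ A·A·A·A·BC·BC·DDA·A·A·A·A·BC·BC·DDA·DDA·DDA·DDA·DDA·A·A·A·A·BC·BC·DDA·DDA·DDA·DDA·DDA·A·A·A·A·BC·BC·DDA·DDA·DDA·DDA·DDA·A·A·A·A·BC·BC·DDA
    A ↦ DDA
    B ↦ A
    C ↦ A
    D ↦ BC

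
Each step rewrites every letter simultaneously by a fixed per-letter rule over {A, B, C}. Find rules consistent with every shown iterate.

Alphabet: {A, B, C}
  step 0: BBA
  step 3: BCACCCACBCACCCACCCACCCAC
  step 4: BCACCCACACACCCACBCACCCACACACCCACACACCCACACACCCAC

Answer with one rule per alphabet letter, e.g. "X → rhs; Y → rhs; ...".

  step 3 ⇒ step 4: BCACCCACBCACCCACCCACCCAC ⇒ BC·AC·CC·AC·AC·AC·CC·AC·BC·AC·CC·AC·AC·AC·CC·AC·AC·AC·CC·AC·AC·AC·CC·AC
    A ↦ CC
    B ↦ BC
    C ↦ AC

A->CC, B->BC, C->AC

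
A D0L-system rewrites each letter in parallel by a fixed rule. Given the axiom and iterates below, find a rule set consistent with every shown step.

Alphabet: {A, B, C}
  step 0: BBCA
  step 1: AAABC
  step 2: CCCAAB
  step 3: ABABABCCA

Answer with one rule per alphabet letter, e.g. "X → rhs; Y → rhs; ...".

A->C, B->A, C->AB

  step 2 ⇒ step 3: CCCAAB ⇒ AB·AB·AB·C·C·A
    A ↦ C
    B ↦ A
    C ↦ AB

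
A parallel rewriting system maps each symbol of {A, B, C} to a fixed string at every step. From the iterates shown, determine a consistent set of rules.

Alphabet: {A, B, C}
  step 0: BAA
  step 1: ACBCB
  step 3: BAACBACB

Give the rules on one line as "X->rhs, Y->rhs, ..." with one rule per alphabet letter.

  step 0 ⇒ step 1: BAA ⇒ A·CB·CB
    A ↦ CB
    B ↦ A
    C ↦ B  (constrained at step 1)

A->CB, B->A, C->B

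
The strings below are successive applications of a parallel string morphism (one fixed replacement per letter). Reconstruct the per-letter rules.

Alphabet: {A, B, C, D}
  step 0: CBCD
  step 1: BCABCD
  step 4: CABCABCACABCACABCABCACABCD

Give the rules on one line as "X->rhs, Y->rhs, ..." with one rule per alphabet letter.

A->CA, B->CA, C->B, D->CD

  step 0 ⇒ step 1: CBCD ⇒ B·CA·B·CD
    B ↦ CA
    C ↦ B
    D ↦ CD
    A ↦ CA  (constrained at step 1)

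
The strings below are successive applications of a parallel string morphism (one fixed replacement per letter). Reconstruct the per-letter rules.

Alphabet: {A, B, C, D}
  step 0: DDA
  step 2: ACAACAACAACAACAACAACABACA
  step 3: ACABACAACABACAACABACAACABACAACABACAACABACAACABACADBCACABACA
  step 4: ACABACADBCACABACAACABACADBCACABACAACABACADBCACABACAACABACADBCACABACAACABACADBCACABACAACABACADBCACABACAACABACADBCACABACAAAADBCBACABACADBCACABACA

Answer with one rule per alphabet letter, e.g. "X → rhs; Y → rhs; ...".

  step 3 ⇒ step 4: ACABACAACABACAACABACAACABACAACABACAACABACAACABACADBCACABACA ⇒ ACA·B·ACA·DBC·ACA·B·ACA·ACA·B·ACA·DBC·ACA·B·ACA·ACA·B·ACA·DBC·ACA·B·ACA·ACA·B·ACA·DBC·ACA·B·ACA·ACA·B·ACA·DBC·ACA·B·ACA·ACA·B·ACA·DBC·ACA·B·ACA·ACA·B·ACA·DBC·ACA·B·ACA·AAA·DBC·B·ACA·B·ACA·DBC·ACA·B·ACA
    A ↦ ACA
    B ↦ DBC
    C ↦ B
    D ↦ AAA

A->ACA, B->DBC, C->B, D->AAA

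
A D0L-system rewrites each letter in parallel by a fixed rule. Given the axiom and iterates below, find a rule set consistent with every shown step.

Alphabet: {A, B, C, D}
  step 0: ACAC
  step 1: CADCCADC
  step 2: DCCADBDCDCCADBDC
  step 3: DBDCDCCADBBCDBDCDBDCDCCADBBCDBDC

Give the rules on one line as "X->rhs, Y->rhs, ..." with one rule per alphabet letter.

A->CA, B->BC, C->DC, D->DB

  step 2 ⇒ step 3: DCCADBDCDCCADBDC ⇒ DB·DC·DC·CA·DB·BC·DB·DC·DB·DC·DC·CA·DB·BC·DB·DC
    A ↦ CA
    B ↦ BC
    C ↦ DC
    D ↦ DB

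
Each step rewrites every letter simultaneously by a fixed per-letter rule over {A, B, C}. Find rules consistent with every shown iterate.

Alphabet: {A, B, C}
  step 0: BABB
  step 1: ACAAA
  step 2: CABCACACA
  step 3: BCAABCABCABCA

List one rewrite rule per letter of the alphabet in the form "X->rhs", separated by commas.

  step 2 ⇒ step 3: CABCACACA ⇒ B·CA·A·B·CA·B·CA·B·CA
    A ↦ CA
    B ↦ A
    C ↦ B

A->CA, B->A, C->B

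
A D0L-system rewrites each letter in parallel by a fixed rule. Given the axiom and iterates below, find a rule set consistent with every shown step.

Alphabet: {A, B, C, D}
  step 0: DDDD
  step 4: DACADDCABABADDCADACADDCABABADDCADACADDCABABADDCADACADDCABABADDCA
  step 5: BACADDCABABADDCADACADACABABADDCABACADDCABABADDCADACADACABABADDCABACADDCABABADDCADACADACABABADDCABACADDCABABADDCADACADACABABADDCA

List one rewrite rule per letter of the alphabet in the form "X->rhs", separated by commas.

  step 4 ⇒ step 5: DACADDCABABADDCADACADDCABABADDCADACADDCABABADDCADACADDCABABADDCA ⇒ BA·CA·DD·CA·BA·BA·DD·CA·DA·CA·DA·CA·BA·BA·DD·CA·BA·CA·DD·CA·BA·BA·DD·CA·DA·CA·DA·CA·BA·BA·DD·CA·BA·CA·DD·CA·BA·BA·DD·CA·DA·CA·DA·CA·BA·BA·DD·CA·BA·CA·DD·CA·BA·BA·DD·CA·DA·CA·DA·CA·BA·BA·DD·CA
    A ↦ CA
    B ↦ DA
    C ↦ DD
    D ↦ BA

A->CA, B->DA, C->DD, D->BA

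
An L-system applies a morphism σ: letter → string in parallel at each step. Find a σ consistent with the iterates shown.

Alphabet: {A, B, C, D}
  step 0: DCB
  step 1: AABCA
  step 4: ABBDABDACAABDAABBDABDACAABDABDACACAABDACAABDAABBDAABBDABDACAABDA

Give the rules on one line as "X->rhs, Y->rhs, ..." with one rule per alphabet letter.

A->BDA, B->CA, C->AB, D->A

  step 0 ⇒ step 1: DCB ⇒ A·AB·CA
    B ↦ CA
    C ↦ AB
    D ↦ A
    A ↦ BDA  (constrained at step 1)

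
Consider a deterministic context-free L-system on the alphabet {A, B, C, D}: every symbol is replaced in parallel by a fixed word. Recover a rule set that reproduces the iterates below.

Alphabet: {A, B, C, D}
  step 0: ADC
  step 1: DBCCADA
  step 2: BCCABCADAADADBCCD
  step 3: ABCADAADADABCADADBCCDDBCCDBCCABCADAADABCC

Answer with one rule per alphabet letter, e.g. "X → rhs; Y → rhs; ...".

  step 2 ⇒ step 3: BCCABCADAADADBCCD ⇒ ABC·ADA·ADA·D·ABC·ADA·D·BCC·D·D·BCC·D·BCC·ABC·ADA·ADA·BCC
    A ↦ D
    B ↦ ABC
    C ↦ ADA
    D ↦ BCC

A->D, B->ABC, C->ADA, D->BCC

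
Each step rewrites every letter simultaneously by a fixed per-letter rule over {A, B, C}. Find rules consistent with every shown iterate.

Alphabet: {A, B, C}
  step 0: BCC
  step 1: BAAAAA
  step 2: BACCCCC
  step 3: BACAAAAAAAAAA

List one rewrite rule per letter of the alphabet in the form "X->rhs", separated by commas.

A->C, B->BA, C->AA

  step 2 ⇒ step 3: BACCCCC ⇒ BA·C·AA·AA·AA·AA·AA
    A ↦ C
    B ↦ BA
    C ↦ AA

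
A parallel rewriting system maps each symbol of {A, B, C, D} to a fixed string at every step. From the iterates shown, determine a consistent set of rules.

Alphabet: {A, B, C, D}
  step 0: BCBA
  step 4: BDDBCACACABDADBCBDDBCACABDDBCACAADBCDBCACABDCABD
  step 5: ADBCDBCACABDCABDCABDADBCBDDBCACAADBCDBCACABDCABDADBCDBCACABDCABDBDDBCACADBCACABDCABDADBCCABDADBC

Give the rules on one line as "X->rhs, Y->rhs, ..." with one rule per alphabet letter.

  step 4 ⇒ step 5: BDDBCACACABDADBCBDDBCACABDDBCACAADBCDBCACABDCABD ⇒ A·DBC·DBC·A·CA·BD·CA·BD·CA·BD·A·DBC·BD·DBC·A·CA·A·DBC·DBC·A·CA·BD·CA·BD·A·DBC·DBC·A·CA·BD·CA·BD·BD·DBC·A·CA·DBC·A·CA·BD·CA·BD·A·DBC·CA·BD·A·DBC
    A ↦ BD
    B ↦ A
    C ↦ CA
    D ↦ DBC

A->BD, B->A, C->CA, D->DBC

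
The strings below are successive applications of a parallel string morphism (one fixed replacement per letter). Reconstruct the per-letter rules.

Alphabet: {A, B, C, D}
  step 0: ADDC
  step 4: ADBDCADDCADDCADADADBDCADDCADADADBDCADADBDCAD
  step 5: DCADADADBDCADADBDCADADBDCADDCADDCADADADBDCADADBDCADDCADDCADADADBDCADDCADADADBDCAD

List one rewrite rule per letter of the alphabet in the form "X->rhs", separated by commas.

  step 4 ⇒ step 5: ADBDCADDCADDCADADADBDCADDCADADADBDCADADBDCAD ⇒ DC·AD·AD·AD·B·DC·AD·AD·B·DC·AD·AD·B·DC·AD·DC·AD·DC·AD·AD·AD·B·DC·AD·AD·B·DC·AD·DC·AD·DC·AD·AD·AD·B·DC·AD·DC·AD·AD·AD·B·DC·AD
    A ↦ DC
    B ↦ AD
    C ↦ B
    D ↦ AD

A->DC, B->AD, C->B, D->AD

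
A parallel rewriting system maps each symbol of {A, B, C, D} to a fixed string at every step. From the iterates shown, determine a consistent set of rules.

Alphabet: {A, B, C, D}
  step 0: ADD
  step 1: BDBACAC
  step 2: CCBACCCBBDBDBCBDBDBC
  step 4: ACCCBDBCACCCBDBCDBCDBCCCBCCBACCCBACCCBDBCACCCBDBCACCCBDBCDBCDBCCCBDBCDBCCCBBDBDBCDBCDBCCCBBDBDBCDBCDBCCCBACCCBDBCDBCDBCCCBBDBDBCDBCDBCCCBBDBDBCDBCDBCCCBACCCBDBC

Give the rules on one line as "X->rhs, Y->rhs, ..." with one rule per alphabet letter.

A->BDB, B->CCB, C->DBC, D->AC

  step 1 ⇒ step 2: BDBACAC ⇒ CCB·AC·CCB·BDB·DBC·BDB·DBC
    A ↦ BDB
    B ↦ CCB
    C ↦ DBC
    D ↦ AC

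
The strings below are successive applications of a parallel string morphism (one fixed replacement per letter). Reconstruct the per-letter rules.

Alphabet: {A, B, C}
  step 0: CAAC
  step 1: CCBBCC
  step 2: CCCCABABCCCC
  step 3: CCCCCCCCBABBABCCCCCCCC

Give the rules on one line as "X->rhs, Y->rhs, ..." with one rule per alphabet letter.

  step 2 ⇒ step 3: CCCCABABCCCC ⇒ CC·CC·CC·CC·B·AB·B·AB·CC·CC·CC·CC
    A ↦ B
    B ↦ AB
    C ↦ CC

A->B, B->AB, C->CC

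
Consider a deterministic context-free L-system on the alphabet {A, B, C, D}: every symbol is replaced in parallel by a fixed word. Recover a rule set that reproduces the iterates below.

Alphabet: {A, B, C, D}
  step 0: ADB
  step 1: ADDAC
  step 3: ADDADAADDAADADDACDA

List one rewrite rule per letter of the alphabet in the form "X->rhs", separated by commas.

A->AD, B->C, C->BD, D->DA

  step 0 ⇒ step 1: ADB ⇒ AD·DA·C
    A ↦ AD
    B ↦ C
    D ↦ DA
    C ↦ BD  (constrained at step 1)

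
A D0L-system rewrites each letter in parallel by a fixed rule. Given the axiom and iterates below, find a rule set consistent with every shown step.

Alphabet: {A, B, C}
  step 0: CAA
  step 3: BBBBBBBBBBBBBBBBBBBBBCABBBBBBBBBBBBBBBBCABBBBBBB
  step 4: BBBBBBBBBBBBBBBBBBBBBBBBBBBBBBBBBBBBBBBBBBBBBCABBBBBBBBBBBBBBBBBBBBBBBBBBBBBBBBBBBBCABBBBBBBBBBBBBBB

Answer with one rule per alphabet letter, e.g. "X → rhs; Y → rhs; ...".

  step 3 ⇒ step 4: BBBBBBBBBBBBBBBBBBBBBCABBBBBBBBBBBBBBBBCABBBBBBB ⇒ BB·BB·BB·BB·BB·BB·BB·BB·BB·BB·BB·BB·BB·BB·BB·BB·BB·BB·BB·BB·BB·BBB·CAB·BB·BB·BB·BB·BB·BB·BB·BB·BB·BB·BB·BB·BB·BB·BB·BB·BBB·CAB·BB·BB·BB·BB·BB·BB·BB
    A ↦ CAB
    B ↦ BB
    C ↦ BBB

A->CAB, B->BB, C->BBB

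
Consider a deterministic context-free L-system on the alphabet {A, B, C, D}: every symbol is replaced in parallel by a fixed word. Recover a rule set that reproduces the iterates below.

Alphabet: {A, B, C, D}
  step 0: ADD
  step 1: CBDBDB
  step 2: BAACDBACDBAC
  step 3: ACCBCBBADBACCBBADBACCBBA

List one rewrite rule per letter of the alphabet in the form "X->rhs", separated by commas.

  step 2 ⇒ step 3: BAACDBACDBAC ⇒ AC·CB·CB·BA·DB·AC·CB·BA·DB·AC·CB·BA
    A ↦ CB
    B ↦ AC
    C ↦ BA
    D ↦ DB

A->CB, B->AC, C->BA, D->DB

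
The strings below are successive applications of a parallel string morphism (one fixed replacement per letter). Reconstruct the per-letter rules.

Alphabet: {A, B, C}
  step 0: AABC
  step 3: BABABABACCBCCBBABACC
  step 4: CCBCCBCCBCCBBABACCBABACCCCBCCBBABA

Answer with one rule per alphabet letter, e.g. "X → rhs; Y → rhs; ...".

A->B, B->CC, C->BA

  step 3 ⇒ step 4: BABABABACCBCCBBABACC ⇒ CC·B·CC·B·CC·B·CC·B·BA·BA·CC·BA·BA·CC·CC·B·CC·B·BA·BA
    A ↦ B
    B ↦ CC
    C ↦ BA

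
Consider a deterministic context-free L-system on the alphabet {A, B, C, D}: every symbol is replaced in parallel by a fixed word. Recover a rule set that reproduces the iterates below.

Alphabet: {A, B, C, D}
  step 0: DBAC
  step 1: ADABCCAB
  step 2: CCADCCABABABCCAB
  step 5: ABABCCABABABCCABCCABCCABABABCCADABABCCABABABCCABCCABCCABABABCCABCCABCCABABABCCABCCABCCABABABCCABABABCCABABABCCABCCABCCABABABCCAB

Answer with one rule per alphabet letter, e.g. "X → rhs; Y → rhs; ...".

A->CC, B->AB, C->AB, D->AD

  step 1 ⇒ step 2: ADABCCAB ⇒ CC·AD·CC·AB·AB·AB·CC·AB
    A ↦ CC
    B ↦ AB
    C ↦ AB
    D ↦ AD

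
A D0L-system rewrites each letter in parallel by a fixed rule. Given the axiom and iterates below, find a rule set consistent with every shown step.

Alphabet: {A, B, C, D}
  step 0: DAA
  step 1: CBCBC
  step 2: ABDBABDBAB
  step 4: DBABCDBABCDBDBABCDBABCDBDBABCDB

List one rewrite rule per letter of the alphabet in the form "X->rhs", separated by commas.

  step 1 ⇒ step 2: CBCBC ⇒ AB·DB·AB·DB·AB
    B ↦ DB
    C ↦ AB
  step 0 ⇒ step 1: DAA ⇒ C·BC·BC
    A ↦ BC
  step 0 ⇒ step 1: DAA ⇒ C·BC·BC
    D ↦ C

A->BC, B->DB, C->AB, D->C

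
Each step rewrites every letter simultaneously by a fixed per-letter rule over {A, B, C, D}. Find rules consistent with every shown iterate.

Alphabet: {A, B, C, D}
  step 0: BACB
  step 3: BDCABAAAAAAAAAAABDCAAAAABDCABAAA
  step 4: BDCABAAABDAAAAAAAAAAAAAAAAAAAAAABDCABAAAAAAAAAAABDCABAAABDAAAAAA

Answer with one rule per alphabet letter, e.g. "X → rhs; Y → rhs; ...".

  step 3 ⇒ step 4: BDCABAAAAAAAAAAABDCAAAAABDCABAAA ⇒ BD·CA·BA·AA·BD·AA·AA·AA·AA·AA·AA·AA·AA·AA·AA·AA·BD·CA·BA·AA·AA·AA·AA·AA·BD·CA·BA·AA·BD·AA·AA·AA
    A ↦ AA
    B ↦ BD
    C ↦ BA
    D ↦ CA

A->AA, B->BD, C->BA, D->CA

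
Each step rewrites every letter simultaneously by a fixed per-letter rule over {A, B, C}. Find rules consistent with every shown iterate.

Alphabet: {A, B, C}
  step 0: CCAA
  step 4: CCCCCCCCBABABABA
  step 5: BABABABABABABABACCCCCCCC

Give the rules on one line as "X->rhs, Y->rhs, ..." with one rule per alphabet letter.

A->C, B->C, C->BA

  step 4 ⇒ step 5: CCCCCCCCBABABABA ⇒ BA·BA·BA·BA·BA·BA·BA·BA·C·C·C·C·C·C·C·C
    A ↦ C
    B ↦ C
    C ↦ BA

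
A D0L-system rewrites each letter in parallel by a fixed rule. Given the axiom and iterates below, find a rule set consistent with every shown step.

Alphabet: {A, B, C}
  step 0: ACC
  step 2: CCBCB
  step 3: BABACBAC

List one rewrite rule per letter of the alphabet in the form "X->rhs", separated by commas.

A->B, B->C, C->BA

  step 2 ⇒ step 3: CCBCB ⇒ BA·BA·C·BA·C
    B ↦ C
    C ↦ BA
    A ↦ B  (constrained at step 0)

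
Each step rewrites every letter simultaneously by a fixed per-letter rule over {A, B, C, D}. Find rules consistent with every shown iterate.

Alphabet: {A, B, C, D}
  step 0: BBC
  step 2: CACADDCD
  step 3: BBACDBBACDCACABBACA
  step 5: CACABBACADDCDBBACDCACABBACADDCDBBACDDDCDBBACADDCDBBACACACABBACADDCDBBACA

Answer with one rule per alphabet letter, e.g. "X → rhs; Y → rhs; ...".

A->CD, B->D, C->BBA, D->CA

  step 2 ⇒ step 3: CACADDCD ⇒ BBA·CD·BBA·CD·CA·CA·BBA·CA
    A ↦ CD
    C ↦ BBA
    D ↦ CA
    B ↦ D  (constrained at step 0)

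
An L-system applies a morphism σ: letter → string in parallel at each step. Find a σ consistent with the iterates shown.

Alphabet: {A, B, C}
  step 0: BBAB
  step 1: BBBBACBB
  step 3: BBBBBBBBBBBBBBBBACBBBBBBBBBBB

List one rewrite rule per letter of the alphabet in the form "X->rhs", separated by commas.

  step 0 ⇒ step 1: BBAB ⇒ BB·BB·AC·BB
    A ↦ AC
    B ↦ BB
    C ↦ B  (constrained at step 1)

A->AC, B->BB, C->B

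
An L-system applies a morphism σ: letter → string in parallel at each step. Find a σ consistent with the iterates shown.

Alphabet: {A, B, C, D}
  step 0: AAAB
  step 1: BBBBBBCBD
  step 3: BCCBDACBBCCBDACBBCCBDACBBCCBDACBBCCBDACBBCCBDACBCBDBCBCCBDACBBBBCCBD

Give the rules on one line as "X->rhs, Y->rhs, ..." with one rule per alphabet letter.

  step 0 ⇒ step 1: AAAB ⇒ BB·BB·BB·CBD
    A ↦ BB
    B ↦ CBD
    C ↦ BC  (constrained at step 1)
    D ↦ ACB  (constrained at step 1)

A->BB, B->CBD, C->BC, D->ACB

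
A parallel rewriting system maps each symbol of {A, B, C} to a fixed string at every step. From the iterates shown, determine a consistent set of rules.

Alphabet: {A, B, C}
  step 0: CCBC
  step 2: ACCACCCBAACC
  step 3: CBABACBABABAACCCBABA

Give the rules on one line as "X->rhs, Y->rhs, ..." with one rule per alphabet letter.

  step 2 ⇒ step 3: ACCACCCBAACC ⇒ C·BA·BA·C·BA·BA·BA·AC·C·C·BA·BA
    A ↦ C
    B ↦ AC
    C ↦ BA

A->C, B->AC, C->BA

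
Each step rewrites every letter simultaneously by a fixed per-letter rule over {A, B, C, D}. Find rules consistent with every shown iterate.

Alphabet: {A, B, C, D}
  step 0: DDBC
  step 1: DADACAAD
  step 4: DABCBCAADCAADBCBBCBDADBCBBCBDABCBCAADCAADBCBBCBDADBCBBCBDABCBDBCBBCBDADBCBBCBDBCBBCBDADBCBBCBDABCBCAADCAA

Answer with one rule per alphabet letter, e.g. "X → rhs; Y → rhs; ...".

A->BCB, B->CAA, C->D, D->DA

  step 0 ⇒ step 1: DDBC ⇒ DA·DA·CAA·D
    B ↦ CAA
    C ↦ D
    D ↦ DA
    A ↦ BCB  (constrained at step 1)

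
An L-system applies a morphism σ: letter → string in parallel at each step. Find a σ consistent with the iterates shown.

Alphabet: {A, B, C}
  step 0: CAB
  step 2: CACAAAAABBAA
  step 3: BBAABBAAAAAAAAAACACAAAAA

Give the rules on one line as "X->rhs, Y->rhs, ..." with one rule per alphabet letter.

  step 2 ⇒ step 3: CACAAAAABBAA ⇒ BB·AA·BB·AA·AA·AA·AA·AA·CA·CA·AA·AA
    A ↦ AA
    B ↦ CA
    C ↦ BB

A->AA, B->CA, C->BB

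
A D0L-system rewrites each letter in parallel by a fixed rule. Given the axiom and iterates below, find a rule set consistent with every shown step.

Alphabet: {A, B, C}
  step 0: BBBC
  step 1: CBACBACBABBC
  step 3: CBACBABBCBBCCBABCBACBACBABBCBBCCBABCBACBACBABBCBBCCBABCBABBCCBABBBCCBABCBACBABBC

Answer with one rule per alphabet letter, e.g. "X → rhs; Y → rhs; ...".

A->B, B->CBA, C->BBC

  step 0 ⇒ step 1: BBBC ⇒ CBA·CBA·CBA·BBC
    B ↦ CBA
    C ↦ BBC
    A ↦ B  (constrained at step 1)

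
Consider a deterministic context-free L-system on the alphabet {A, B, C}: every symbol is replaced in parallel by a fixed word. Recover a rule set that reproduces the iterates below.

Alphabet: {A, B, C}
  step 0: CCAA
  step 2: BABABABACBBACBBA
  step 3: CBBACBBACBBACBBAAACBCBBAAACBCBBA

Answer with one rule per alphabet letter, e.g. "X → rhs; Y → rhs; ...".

A->BA, B->CB, C->AA

  step 2 ⇒ step 3: BABABABACBBACBBA ⇒ CB·BA·CB·BA·CB·BA·CB·BA·AA·CB·CB·BA·AA·CB·CB·BA
    A ↦ BA
    B ↦ CB
    C ↦ AA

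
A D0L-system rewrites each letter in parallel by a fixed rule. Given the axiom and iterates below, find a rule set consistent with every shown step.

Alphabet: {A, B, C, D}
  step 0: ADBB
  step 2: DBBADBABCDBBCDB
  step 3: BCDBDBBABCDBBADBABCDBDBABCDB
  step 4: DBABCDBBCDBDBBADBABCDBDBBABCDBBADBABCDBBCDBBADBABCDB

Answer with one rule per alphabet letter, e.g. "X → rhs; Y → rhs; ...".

  step 3 ⇒ step 4: BCDBDBBABCDBBADBABCDBDBABCDB ⇒ DB·A·BC·DB·BC·DB·DB·BA·DB·A·BC·DB·DB·BA·BC·DB·BA·DB·A·BC·DB·BC·DB·BA·DB·A·BC·DB
    A ↦ BA
    B ↦ DB
    C ↦ A
    D ↦ BC

A->BA, B->DB, C->A, D->BC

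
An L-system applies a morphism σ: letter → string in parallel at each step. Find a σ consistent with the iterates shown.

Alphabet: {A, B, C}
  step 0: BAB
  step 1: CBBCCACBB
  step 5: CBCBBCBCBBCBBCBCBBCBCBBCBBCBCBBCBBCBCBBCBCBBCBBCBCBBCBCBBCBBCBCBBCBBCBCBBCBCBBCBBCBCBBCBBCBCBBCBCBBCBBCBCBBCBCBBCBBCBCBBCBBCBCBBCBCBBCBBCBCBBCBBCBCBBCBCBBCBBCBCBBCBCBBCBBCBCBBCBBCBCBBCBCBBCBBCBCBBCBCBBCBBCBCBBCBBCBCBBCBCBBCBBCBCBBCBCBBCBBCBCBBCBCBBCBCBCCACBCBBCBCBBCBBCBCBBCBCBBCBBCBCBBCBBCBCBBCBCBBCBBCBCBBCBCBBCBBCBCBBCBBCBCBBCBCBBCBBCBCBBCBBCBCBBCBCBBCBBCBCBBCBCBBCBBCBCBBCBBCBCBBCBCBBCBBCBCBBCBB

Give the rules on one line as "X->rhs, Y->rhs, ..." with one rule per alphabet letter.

  step 0 ⇒ step 1: BAB ⇒ CBB·CCA·CBB
    A ↦ CCA
    B ↦ CBB
    C ↦ CB  (constrained at step 1)

A->CCA, B->CBB, C->CB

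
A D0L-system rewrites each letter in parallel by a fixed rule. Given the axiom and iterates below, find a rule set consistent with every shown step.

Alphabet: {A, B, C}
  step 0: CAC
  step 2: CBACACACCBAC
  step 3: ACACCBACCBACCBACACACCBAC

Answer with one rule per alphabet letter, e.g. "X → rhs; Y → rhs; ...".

A->CB, B->AC, C->AC

  step 2 ⇒ step 3: CBACACACCBAC ⇒ AC·AC·CB·AC·CB·AC·CB·AC·AC·AC·CB·AC
    A ↦ CB
    B ↦ AC
    C ↦ AC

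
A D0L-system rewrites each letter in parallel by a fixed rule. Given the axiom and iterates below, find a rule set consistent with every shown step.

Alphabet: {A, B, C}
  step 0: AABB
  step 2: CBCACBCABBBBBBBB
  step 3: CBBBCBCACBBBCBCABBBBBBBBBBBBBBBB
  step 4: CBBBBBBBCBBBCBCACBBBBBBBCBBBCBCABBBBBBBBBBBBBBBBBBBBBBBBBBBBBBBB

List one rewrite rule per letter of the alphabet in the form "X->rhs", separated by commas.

A->CA, B->BB, C->CB

  step 3 ⇒ step 4: CBBBCBCACBBBCBCABBBBBBBBBBBBBBBB ⇒ CB·BB·BB·BB·CB·BB·CB·CA·CB·BB·BB·BB·CB·BB·CB·CA·BB·BB·BB·BB·BB·BB·BB·BB·BB·BB·BB·BB·BB·BB·BB·BB
    A ↦ CA
    B ↦ BB
    C ↦ CB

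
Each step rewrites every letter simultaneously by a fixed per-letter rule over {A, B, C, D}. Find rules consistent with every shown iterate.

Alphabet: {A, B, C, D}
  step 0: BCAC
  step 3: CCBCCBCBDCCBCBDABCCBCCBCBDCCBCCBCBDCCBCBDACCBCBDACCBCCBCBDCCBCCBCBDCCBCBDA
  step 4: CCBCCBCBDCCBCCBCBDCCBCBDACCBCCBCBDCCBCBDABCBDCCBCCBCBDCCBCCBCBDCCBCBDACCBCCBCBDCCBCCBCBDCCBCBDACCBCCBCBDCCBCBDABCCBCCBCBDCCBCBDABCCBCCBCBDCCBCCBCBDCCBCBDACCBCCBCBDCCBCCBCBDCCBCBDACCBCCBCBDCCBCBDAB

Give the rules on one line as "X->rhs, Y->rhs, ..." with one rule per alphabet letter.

  step 3 ⇒ step 4: CCBCCBCBDCCBCBDABCCBCCBCBDCCBCCBCBDCCBCBDACCBCBDACCBCCBCBDCCBCCBCBDCCBCBDA ⇒ CCB·CCB·CBD·CCB·CCB·CBD·CCB·CBD·A·CCB·CCB·CBD·CCB·CBD·A·B·CBD·CCB·CCB·CBD·CCB·CCB·CBD·CCB·CBD·A·CCB·CCB·CBD·CCB·CCB·CBD·CCB·CBD·A·CCB·CCB·CBD·CCB·CBD·A·B·CCB·CCB·CBD·CCB·CBD·A·B·CCB·CCB·CBD·CCB·CCB·CBD·CCB·CBD·A·CCB·CCB·CBD·CCB·CCB·CBD·CCB·CBD·A·CCB·CCB·CBD·CCB·CBD·A·B
    A ↦ B
    B ↦ CBD
    C ↦ CCB
    D ↦ A

A->B, B->CBD, C->CCB, D->A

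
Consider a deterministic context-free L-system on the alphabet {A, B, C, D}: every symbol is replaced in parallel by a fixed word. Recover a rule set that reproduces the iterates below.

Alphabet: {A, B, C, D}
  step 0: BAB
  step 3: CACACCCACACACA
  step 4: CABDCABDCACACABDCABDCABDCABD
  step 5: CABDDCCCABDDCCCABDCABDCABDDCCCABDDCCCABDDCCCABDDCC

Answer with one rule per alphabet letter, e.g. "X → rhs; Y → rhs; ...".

A->BD, B->D, C->CA, D->CC

  step 4 ⇒ step 5: CABDCABDCACACABDCABDCABDCABD ⇒ CA·BD·D·CC·CA·BD·D·CC·CA·BD·CA·BD·CA·BD·D·CC·CA·BD·D·CC·CA·BD·D·CC·CA·BD·D·CC
    A ↦ BD
    B ↦ D
    C ↦ CA
    D ↦ CC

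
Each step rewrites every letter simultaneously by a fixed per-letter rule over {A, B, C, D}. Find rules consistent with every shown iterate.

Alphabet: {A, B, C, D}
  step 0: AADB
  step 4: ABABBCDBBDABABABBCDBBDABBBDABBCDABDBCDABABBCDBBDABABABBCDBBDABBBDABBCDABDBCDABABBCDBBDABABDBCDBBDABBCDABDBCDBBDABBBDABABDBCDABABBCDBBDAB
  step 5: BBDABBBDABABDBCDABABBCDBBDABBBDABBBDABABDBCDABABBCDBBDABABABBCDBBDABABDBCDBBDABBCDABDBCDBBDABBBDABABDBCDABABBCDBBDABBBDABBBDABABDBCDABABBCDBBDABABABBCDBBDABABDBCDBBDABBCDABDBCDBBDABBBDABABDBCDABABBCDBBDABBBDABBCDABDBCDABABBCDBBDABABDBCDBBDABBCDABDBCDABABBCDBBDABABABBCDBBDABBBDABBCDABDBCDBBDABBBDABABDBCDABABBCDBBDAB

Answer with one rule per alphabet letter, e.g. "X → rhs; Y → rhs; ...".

A->BBD, B->AB, C->D, D->BCD

  step 4 ⇒ step 5: ABABBCDBBDABABABBCDBBDABBBDABBCDABDBCDABABBCDBBDABABABBCDBBDABBBDABBCDABDBCDABABBCDBBDABABDBCDBBDABBCDABDBCDBBDABBBDABABDBCDABABBCDBBDAB ⇒ BBD·AB·BBD·AB·AB·D·BCD·AB·AB·BCD·BBD·AB·BBD·AB·BBD·AB·AB·D·BCD·AB·AB·BCD·BBD·AB·AB·AB·BCD·BBD·AB·AB·D·BCD·BBD·AB·BCD·AB·D·BCD·BBD·AB·BBD·AB·AB·D·BCD·AB·AB·BCD·BBD·AB·BBD·AB·BBD·AB·AB·D·BCD·AB·AB·BCD·BBD·AB·AB·AB·BCD·BBD·AB·AB·D·BCD·BBD·AB·BCD·AB·D·BCD·BBD·AB·BBD·AB·AB·D·BCD·AB·AB·BCD·BBD·AB·BBD·AB·BCD·AB·D·BCD·AB·AB·BCD·BBD·AB·AB·D·BCD·BBD·AB·BCD·AB·D·BCD·AB·AB·BCD·BBD·AB·AB·AB·BCD·BBD·AB·BBD·AB·BCD·AB·D·BCD·BBD·AB·BBD·AB·AB·D·BCD·AB·AB·BCD·BBD·AB
    A ↦ BBD
    B ↦ AB
    C ↦ D
    D ↦ BCD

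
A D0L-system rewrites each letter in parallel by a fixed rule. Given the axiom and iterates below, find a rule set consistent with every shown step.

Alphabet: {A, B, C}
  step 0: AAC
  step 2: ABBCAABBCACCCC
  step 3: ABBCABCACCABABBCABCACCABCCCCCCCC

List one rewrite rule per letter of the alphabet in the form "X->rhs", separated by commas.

  step 2 ⇒ step 3: ABBCAABBCACCCC ⇒ AB·BCA·BCA·CC·AB·AB·BCA·BCA·CC·AB·CC·CC·CC·CC
    A ↦ AB
    B ↦ BCA
    C ↦ CC

A->AB, B->BCA, C->CC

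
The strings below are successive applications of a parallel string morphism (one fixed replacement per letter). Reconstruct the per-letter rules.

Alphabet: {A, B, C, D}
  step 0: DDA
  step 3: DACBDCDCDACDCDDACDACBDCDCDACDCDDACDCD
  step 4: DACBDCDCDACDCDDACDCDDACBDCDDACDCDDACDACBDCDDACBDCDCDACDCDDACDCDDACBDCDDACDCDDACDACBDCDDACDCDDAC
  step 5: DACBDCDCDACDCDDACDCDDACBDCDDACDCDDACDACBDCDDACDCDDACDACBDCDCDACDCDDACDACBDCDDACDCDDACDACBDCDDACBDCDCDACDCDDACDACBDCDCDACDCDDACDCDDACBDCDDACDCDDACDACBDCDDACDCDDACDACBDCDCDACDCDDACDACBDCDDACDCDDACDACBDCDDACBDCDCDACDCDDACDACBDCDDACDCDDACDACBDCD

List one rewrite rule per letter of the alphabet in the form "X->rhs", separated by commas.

A->B, B->C, C->DCD, D->DAC

  step 4 ⇒ step 5: DACBDCDCDACDCDDACDCDDACBDCDDACDCDDACDACBDCDDACBDCDCDACDCDDACDCDDACBDCDDACDCDDACDACBDCDDACDCDDAC ⇒ DAC·B·DCD·C·DAC·DCD·DAC·DCD·DAC·B·DCD·DAC·DCD·DAC·DAC·B·DCD·DAC·DCD·DAC·DAC·B·DCD·C·DAC·DCD·DAC·DAC·B·DCD·DAC·DCD·DAC·DAC·B·DCD·DAC·B·DCD·C·DAC·DCD·DAC·DAC·B·DCD·C·DAC·DCD·DAC·DCD·DAC·B·DCD·DAC·DCD·DAC·DAC·B·DCD·DAC·DCD·DAC·DAC·B·DCD·C·DAC·DCD·DAC·DAC·B·DCD·DAC·DCD·DAC·DAC·B·DCD·DAC·B·DCD·C·DAC·DCD·DAC·DAC·B·DCD·DAC·DCD·DAC·DAC·B·DCD
    A ↦ B
    B ↦ C
    C ↦ DCD
    D ↦ DAC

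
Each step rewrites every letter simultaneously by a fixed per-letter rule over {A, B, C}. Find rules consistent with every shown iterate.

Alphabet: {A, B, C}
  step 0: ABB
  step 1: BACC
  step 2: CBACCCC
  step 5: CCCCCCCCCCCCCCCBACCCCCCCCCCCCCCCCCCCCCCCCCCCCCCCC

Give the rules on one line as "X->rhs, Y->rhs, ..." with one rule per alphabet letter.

A->BA, B->C, C->CC

  step 1 ⇒ step 2: BACC ⇒ C·BA·CC·CC
    A ↦ BA
    B ↦ C
    C ↦ CC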